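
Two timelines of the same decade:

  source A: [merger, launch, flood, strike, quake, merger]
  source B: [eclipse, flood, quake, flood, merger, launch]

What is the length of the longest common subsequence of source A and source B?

Pick flood (source A #3, source B #2) → quake (source A #5, source B #3) → merger (source A #6, source B #5); all 3 events appear in both, in order, and the DP table's final entry dp[6][6] is also 3, so no common subsequence is longer.

3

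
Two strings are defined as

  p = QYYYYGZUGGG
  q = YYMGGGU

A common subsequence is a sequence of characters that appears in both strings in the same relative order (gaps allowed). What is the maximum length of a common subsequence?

5

Let dp[i][j] be the LCS length of the first i characters of p and the first j characters of q. dp[i][j] = dp[i-1][j-1]+1 when the i-th and j-th characters match, else max(dp[i-1][j], dp[i][j-1]).
    ·  Y  Y  M  G  G  G  U
 ·  0  0  0  0  0  0  0  0
 Q  0  0  0  0  0  0  0  0
 Y  0  1  1  1  1  1  1  1
 Y  0  1  2  2  2  2  2  2
 Y  0  1  2  2  2  2  2  2
 Y  0  1  2  2  2  2  2  2
 G  0  1  2  2  3  3  3  3
 Z  0  1  2  2  3  3  3  3
 U  0  1  2  2  3  3  3  4
 G  0  1  2  2  3  4  4  4
 G  0  1  2  2  3  4  5  5
 G  0  1  2  2  3  4  5  5
dp[11][7] = 5. One LCS (by backtracking along matches): YYGGG.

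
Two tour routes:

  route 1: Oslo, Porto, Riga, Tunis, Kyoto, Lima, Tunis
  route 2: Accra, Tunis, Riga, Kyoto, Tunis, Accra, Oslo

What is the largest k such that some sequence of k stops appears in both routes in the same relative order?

3

One common subsequence of length 3: Riga [3,3]; then Kyoto [5,4]; then Tunis [7,5], and the DP table's final entry dp[7][7] is also 3, so no common subsequence is longer.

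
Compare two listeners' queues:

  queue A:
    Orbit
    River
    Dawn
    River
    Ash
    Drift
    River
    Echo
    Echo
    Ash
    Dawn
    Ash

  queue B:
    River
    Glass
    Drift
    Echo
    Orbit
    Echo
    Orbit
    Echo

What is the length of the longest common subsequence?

4

Taking River (queue A #2, queue B #1), Drift (queue A #6, queue B #3), Echo (queue A #8, queue B #6), Echo (queue A #9, queue B #8) gives a common subsequence of length 4, and the DP table's final entry dp[12][8] is also 4, so no common subsequence is longer.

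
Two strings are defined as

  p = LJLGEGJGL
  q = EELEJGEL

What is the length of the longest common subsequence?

Pick L at p[1]=q[3] → J at p[2]=q[5] → G at p[4]=q[6] → E at p[5]=q[7] → L at p[9]=q[8]; all 5 characters appear in both, in order. Since dp[9][8] = 5, nothing longer is possible.

5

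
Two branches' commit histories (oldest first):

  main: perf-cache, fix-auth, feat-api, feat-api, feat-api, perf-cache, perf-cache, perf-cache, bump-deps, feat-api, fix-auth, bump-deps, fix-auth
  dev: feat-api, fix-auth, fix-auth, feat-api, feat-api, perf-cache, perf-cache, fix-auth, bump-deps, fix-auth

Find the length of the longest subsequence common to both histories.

8

One common subsequence of length 8: fix-auth (main #2, dev #3); then feat-api (main #4, dev #4); then feat-api (main #5, dev #5); then perf-cache (main #7, dev #6); then perf-cache (main #8, dev #7); then fix-auth (main #11, dev #8); then bump-deps (main #12, dev #9); then fix-auth (main #13, dev #10). The LCS DP gives dp[13][10] = 8, so this is optimal.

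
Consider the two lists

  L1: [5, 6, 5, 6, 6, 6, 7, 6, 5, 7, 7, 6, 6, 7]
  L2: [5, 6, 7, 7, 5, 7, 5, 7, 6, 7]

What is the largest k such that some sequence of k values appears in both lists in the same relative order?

One common subsequence of length 8: 5 (L1 #1, L2 #1); then 6 (L1 #2, L2 #2); then 5 (L1 #3, L2 #5); then 7 (L1 #7, L2 #6); then 5 (L1 #9, L2 #7); then 7 (L1 #11, L2 #8); then 6 (L1 #13, L2 #9); then 7 (L1 #14, L2 #10), and the DP table's final entry dp[14][10] is also 8, so no common subsequence is longer.

8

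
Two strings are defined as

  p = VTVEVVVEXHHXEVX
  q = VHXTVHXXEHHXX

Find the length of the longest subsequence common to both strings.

8

Taking V [1,1] → T [2,4] → V [3,5] → E [8,9] → H [10,10] → H [11,11] → X [12,12] → X [15,13] gives a common subsequence of length 8. dp[15][13] = 8 confirms this is the maximum.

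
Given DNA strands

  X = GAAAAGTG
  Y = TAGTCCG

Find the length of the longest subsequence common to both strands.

Taking A [5,2]; then G [6,3]; then T [7,4]; then G [8,7] gives a common subsequence of length 4, and the DP table's final entry dp[8][7] is also 4, so no common subsequence is longer.

4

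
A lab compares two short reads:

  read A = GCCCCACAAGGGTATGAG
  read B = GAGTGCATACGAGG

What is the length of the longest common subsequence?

Pick G at read A[1]=read B[1] → A at read A[6]=read B[2] → C at read A[7]=read B[6] → A at read A[8]=read B[7] → A at read A[9]=read B[9] → G at read A[12]=read B[11] → A at read A[14]=read B[12] → G at read A[16]=read B[13] → G at read A[18]=read B[14]; all 9 bases appear in both, in order. Since dp[18][14] = 9, nothing longer is possible.

9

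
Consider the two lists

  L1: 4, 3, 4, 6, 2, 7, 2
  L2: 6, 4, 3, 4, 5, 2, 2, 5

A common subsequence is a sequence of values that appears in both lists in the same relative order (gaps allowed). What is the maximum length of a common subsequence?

Taking 4 (L1 #1, L2 #2), then 3 (L1 #2, L2 #3), then 4 (L1 #3, L2 #4), then 2 (L1 #5, L2 #6), then 2 (L1 #7, L2 #7) gives a common subsequence of length 5, and the DP table's final entry dp[7][8] is also 5, so no common subsequence is longer.

5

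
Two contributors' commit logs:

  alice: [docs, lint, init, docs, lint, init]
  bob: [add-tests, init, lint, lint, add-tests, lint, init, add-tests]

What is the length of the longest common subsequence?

One common subsequence of length 3: lint (alice #2, bob #4) → lint (alice #5, bob #6) → init (alice #6, bob #7). dp[6][8] = 3 confirms this is the maximum.

3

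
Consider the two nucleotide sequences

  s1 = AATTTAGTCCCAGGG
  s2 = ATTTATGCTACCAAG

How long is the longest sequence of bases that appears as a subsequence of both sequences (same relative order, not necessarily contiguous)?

Match A (s1 #2, s2 #1), T (s1 #3, s2 #2), T (s1 #4, s2 #3), T (s1 #5, s2 #4), A (s1 #6, s2 #5), G (s1 #7, s2 #7), T (s1 #8, s2 #9), C (s1 #9, s2 #11), C (s1 #10, s2 #12), A (s1 #12, s2 #14), G (s1 #15, s2 #15) — 11 bases in the same relative order in both, and the DP table's final entry dp[15][15] is also 11, so no common subsequence is longer.

11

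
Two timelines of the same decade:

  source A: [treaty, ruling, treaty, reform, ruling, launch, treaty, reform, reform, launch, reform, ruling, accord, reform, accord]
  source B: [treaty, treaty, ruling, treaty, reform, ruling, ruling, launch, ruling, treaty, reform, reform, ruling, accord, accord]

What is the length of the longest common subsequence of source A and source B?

12

Match treaty (source A #1, source B #2), ruling (source A #2, source B #3), treaty (source A #3, source B #4), reform (source A #4, source B #5), ruling (source A #5, source B #7), launch (source A #6, source B #8), treaty (source A #7, source B #10), reform (source A #9, source B #11), reform (source A #11, source B #12), ruling (source A #12, source B #13), accord (source A #13, source B #14), accord (source A #15, source B #15) — 12 events in the same relative order in both. The LCS DP gives dp[15][15] = 12, so this is optimal.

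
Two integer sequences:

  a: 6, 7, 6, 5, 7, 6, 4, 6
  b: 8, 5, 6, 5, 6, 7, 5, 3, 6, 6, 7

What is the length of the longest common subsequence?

One common subsequence of length 5: 6 (a #1, b #5); then 7 (a #2, b #6); then 5 (a #4, b #7); then 6 (a #6, b #9); then 6 (a #8, b #10). dp[8][11] = 5 confirms this is the maximum.

5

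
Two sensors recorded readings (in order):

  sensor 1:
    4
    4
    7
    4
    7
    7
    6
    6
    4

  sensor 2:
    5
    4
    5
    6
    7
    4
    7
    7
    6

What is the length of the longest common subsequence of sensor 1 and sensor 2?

Match 4 (sensor 1 #1, sensor 2 #2); then 7 (sensor 1 #3, sensor 2 #5); then 4 (sensor 1 #4, sensor 2 #6); then 7 (sensor 1 #5, sensor 2 #7); then 7 (sensor 1 #6, sensor 2 #8); then 6 (sensor 1 #8, sensor 2 #9) — 6 values in the same relative order in both, and the DP table's final entry dp[9][9] is also 6, so no common subsequence is longer.

6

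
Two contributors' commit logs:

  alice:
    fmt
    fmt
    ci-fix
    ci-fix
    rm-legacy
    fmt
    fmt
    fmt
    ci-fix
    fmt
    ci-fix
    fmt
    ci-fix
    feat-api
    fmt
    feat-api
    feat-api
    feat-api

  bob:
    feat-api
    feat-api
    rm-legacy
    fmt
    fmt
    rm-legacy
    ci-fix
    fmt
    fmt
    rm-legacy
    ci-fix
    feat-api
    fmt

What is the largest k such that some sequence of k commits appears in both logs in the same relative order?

One common subsequence of length 9: fmt [1,4], then fmt [2,5], then rm-legacy [5,6], then ci-fix [9,7], then fmt [10,8], then fmt [12,9], then ci-fix [13,11], then feat-api [14,12], then fmt [15,13]. Since dp[18][13] = 9, nothing longer is possible.

9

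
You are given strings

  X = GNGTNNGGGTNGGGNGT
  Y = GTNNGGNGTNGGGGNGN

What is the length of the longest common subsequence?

14

Match G at X[3]=Y[1], T at X[4]=Y[2], N at X[5]=Y[3], N at X[6]=Y[4], G at X[7]=Y[5], G at X[8]=Y[6], G at X[9]=Y[8], T at X[10]=Y[9], N at X[11]=Y[10], G at X[12]=Y[12], G at X[13]=Y[13], G at X[14]=Y[14], N at X[15]=Y[15], G at X[16]=Y[16] — 14 characters in the same relative order in both. The LCS DP gives dp[17][17] = 14, so this is optimal.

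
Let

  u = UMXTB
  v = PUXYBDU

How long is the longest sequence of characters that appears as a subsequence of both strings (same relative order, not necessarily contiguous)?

Let dp[i][j] be the LCS length of the first i characters of u and the first j characters of v. dp[i][j] = dp[i-1][j-1]+1 when the i-th and j-th characters match, else max(dp[i-1][j], dp[i][j-1]).
    ·  P  U  X  Y  B  D  U
 ·  0  0  0  0  0  0  0  0
 U  0  0  1  1  1  1  1  1
 M  0  0  1  1  1  1  1  1
 X  0  0  1  2  2  2  2  2
 T  0  0  1  2  2  2  2  2
 B  0  0  1  2  2  3  3  3
dp[5][7] = 3. One LCS (by backtracking along matches): UXB.

3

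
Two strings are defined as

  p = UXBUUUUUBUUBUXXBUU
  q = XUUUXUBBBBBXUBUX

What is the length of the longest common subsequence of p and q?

Pick X (p #2, q #1); then U (p #4, q #2); then U (p #5, q #3); then U (p #6, q #4); then U (p #7, q #6); then B (p #9, q #11); then U (p #11, q #13); then B (p #12, q #14); then U (p #13, q #15); then X (p #15, q #16); all 10 characters appear in both, in order. dp[18][16] = 10 confirms this is the maximum.

10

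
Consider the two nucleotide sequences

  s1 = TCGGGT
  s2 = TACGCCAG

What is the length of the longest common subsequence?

Let dp[i][j] be the LCS length of the first i bases of s1 and the first j bases of s2. dp[i][j] = dp[i-1][j-1]+1 when the i-th and j-th bases match, else max(dp[i-1][j], dp[i][j-1]).
    ·  T  A  C  G  C  C  A  G
 ·  0  0  0  0  0  0  0  0  0
 T  0  1  1  1  1  1  1  1  1
 C  0  1  1  2  2  2  2  2  2
 G  0  1  1  2  3  3  3  3  3
 G  0  1  1  2  3  3  3  3  4
 G  0  1  1  2  3  3  3  3  4
 T  0  1  1  2  3  3  3  3  4
dp[6][8] = 4. One LCS (by backtracking along matches): TCGG.

4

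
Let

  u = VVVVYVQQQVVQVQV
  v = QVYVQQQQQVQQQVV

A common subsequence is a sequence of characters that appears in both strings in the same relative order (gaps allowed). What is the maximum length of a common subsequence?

10

Match V (u #4, v #2); then Y (u #5, v #3); then V (u #6, v #4); then Q (u #7, v #7); then Q (u #8, v #8); then Q (u #9, v #9); then V (u #10, v #10); then Q (u #12, v #13); then V (u #13, v #14); then V (u #15, v #15) — 10 characters in the same relative order in both, and the DP table's final entry dp[15][15] is also 10, so no common subsequence is longer.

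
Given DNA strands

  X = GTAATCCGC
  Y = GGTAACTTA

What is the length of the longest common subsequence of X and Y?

Let dp[i][j] be the LCS length of the first i bases of X and the first j bases of Y. dp[i][j] = dp[i-1][j-1]+1 when the i-th and j-th bases match, else max(dp[i-1][j], dp[i][j-1]).
    ·  G  G  T  A  A  C  T  T  A
 ·  0  0  0  0  0  0  0  0  0  0
 G  0  1  1  1  1  1  1  1  1  1
 T  0  1  1  2  2  2  2  2  2  2
 A  0  1  1  2  3  3  3  3  3  3
 A  0  1  1  2  3  4  4  4  4  4
 T  0  1  1  2  3  4  4  5  5  5
 C  0  1  1  2  3  4  5  5  5  5
 C  0  1  1  2  3  4  5  5  5  5
 G  0  1  2  2  3  4  5  5  5  5
 C  0  1  2  2  3  4  5  5  5  5
dp[9][9] = 5. One LCS (by backtracking along matches): GTAAT.

5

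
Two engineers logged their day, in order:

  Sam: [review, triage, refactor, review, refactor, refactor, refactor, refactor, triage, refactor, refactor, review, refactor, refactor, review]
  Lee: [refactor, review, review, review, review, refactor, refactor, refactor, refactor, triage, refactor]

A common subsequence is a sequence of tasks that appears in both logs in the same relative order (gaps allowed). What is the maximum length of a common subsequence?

8

Taking review at Sam[1]=Lee[4], review at Sam[4]=Lee[5], refactor at Sam[5]=Lee[6], refactor at Sam[6]=Lee[7], refactor at Sam[7]=Lee[8], refactor at Sam[8]=Lee[9], triage at Sam[9]=Lee[10], refactor at Sam[14]=Lee[11] gives a common subsequence of length 8. dp[15][11] = 8 confirms this is the maximum.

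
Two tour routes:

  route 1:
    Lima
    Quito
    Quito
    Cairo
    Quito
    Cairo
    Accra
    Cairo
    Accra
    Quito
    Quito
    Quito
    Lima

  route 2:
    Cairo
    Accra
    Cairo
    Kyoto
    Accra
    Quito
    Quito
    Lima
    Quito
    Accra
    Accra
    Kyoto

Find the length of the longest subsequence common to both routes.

Taking Cairo at route 1[6]=route 2[1], Accra at route 1[7]=route 2[2], Cairo at route 1[8]=route 2[3], Accra at route 1[9]=route 2[5], Quito at route 1[10]=route 2[6], Quito at route 1[11]=route 2[7], Quito at route 1[12]=route 2[9] gives a common subsequence of length 7. Since dp[13][12] = 7, nothing longer is possible.

7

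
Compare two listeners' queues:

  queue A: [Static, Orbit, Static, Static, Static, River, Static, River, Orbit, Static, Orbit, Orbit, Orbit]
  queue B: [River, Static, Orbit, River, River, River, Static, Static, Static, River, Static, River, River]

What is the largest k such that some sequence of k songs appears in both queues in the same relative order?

8

Taking Static at queue A[1]=queue B[2], Orbit at queue A[2]=queue B[3], Static at queue A[3]=queue B[7], Static at queue A[4]=queue B[8], Static at queue A[5]=queue B[9], River at queue A[6]=queue B[10], Static at queue A[7]=queue B[11], River at queue A[8]=queue B[13] gives a common subsequence of length 8. Since dp[13][13] = 8, nothing longer is possible.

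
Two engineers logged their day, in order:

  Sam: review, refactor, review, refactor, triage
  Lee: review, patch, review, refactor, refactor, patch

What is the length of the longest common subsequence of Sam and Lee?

3

Match review at Sam[1]=Lee[3], then refactor at Sam[2]=Lee[4], then refactor at Sam[4]=Lee[5] — 3 tasks in the same relative order in both. Since dp[5][6] = 3, nothing longer is possible.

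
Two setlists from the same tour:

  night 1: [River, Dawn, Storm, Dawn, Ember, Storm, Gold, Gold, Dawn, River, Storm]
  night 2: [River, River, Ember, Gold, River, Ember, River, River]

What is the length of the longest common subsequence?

4

One common subsequence of length 4: River [1,2] → Ember [5,3] → Gold [7,4] → River [10,8], and the DP table's final entry dp[11][8] is also 4, so no common subsequence is longer.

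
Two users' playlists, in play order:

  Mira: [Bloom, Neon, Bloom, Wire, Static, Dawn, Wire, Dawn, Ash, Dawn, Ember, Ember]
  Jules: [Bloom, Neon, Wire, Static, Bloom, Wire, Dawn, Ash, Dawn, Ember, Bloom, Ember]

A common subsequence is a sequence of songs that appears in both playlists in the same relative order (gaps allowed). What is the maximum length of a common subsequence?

Match Bloom [1,1], Neon [2,2], Wire [4,3], Static [5,4], Wire [7,6], Dawn [8,7], Ash [9,8], Dawn [10,9], Ember [11,10], Ember [12,12] — 10 songs in the same relative order in both. Since dp[12][12] = 10, nothing longer is possible.

10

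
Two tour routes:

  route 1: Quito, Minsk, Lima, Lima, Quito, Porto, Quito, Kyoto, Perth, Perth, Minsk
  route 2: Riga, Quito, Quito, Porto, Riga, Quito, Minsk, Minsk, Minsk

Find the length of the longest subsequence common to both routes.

5

Taking Quito [1,2], Quito [5,3], Porto [6,4], Quito [7,6], Minsk [11,9] gives a common subsequence of length 5. Since dp[11][9] = 5, nothing longer is possible.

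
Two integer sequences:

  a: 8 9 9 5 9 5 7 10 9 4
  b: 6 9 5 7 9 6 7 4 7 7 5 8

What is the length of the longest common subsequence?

Pick 9 at a[3]=b[2], then 5 at a[4]=b[3], then 9 at a[5]=b[5], then 7 at a[7]=b[7], then 4 at a[10]=b[8]; all 5 values appear in both, in order. The LCS DP gives dp[10][12] = 5, so this is optimal.

5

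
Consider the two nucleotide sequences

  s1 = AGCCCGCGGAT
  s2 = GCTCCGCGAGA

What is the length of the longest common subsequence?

Let dp[i][j] be the LCS length of the first i bases of s1 and the first j bases of s2. dp[i][j] = dp[i-1][j-1]+1 when the i-th and j-th bases match, else max(dp[i-1][j], dp[i][j-1]).
    ·  G  C  T  C  C  G  C  G  A  G  A
 ·  0  0  0  0  0  0  0  0  0  0  0  0
 A  0  0  0  0  0  0  0  0  0  1  1  1
 G  0  1  1  1  1  1  1  1  1  1  2  2
 C  0  1  2  2  2  2  2  2  2  2  2  2
 C  0  1  2  2  3  3  3  3  3  3  3  3
 C  0  1  2  2  3  4  4  4  4  4  4  4
 G  0  1  2  2  3  4  5  5  5  5  5  5
 C  0  1  2  2  3  4  5  6  6  6  6  6
 G  0  1  2  2  3  4  5  6  7  7  7  7
 G  0  1  2  2  3  4  5  6  7  7  8  8
 A  0  1  2  2  3  4  5  6  7  8  8  9
 T  0  1  2  3  3  4  5  6  7  8  8  9
dp[11][11] = 9. One LCS (by backtracking along matches): GCCCGCGGA.

9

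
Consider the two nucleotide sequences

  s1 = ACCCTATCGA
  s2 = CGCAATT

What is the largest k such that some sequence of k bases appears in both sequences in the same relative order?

Let dp[i][j] be the LCS length of the first i bases of s1 and the first j bases of s2. dp[i][j] = dp[i-1][j-1]+1 when the i-th and j-th bases match, else max(dp[i-1][j], dp[i][j-1]).
    ·  C  G  C  A  A  T  T
 ·  0  0  0  0  0  0  0  0
 A  0  0  0  0  1  1  1  1
 C  0  1  1  1  1  1  1  1
 C  0  1  1  2  2  2  2  2
 C  0  1  1  2  2  2  2  2
 T  0  1  1  2  2  2  3  3
 A  0  1  1  2  3  3  3  3
 T  0  1  1  2  3  3  4  4
 C  0  1  1  2  3  3  4  4
 G  0  1  2  2  3  3  4  4
 A  0  1  2  2  3  4  4  4
dp[10][7] = 4. One LCS (by backtracking along matches): CCTT.

4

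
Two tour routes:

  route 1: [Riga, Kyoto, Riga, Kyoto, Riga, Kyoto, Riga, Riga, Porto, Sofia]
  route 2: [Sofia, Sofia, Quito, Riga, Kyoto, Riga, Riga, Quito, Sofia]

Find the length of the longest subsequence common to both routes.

5

One common subsequence of length 5: Riga (route 1 #1, route 2 #4), Kyoto (route 1 #2, route 2 #5), Riga (route 1 #3, route 2 #6), Riga (route 1 #5, route 2 #7), Sofia (route 1 #10, route 2 #9), and the DP table's final entry dp[10][9] is also 5, so no common subsequence is longer.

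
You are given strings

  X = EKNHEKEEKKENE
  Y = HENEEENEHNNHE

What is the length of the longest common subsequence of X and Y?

Taking E [1,2], N [3,3], E [5,4], E [7,5], E [8,6], E [11,8], N [12,11], E [13,13] gives a common subsequence of length 8, and the DP table's final entry dp[13][13] is also 8, so no common subsequence is longer.

8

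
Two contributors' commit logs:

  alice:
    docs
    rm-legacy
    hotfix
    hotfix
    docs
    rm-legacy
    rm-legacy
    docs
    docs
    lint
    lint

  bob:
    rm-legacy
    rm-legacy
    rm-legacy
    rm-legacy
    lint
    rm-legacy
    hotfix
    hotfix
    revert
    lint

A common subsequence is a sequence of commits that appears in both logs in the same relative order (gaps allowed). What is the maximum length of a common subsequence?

5

Taking rm-legacy at alice[2]=bob[2]; then rm-legacy at alice[6]=bob[3]; then rm-legacy at alice[7]=bob[4]; then lint at alice[10]=bob[5]; then lint at alice[11]=bob[10] gives a common subsequence of length 5, and the DP table's final entry dp[11][10] is also 5, so no common subsequence is longer.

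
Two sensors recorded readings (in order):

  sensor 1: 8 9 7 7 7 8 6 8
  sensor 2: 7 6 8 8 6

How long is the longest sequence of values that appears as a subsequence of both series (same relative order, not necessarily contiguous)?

3

One common subsequence of length 3: 8 (sensor 1 #1, sensor 2 #3), 8 (sensor 1 #6, sensor 2 #4), 6 (sensor 1 #7, sensor 2 #5). Since dp[8][5] = 3, nothing longer is possible.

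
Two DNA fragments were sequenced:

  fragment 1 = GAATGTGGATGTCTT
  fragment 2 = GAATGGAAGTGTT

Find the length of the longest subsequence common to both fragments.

Match G at fragment 1[1]=fragment 2[1] → A at fragment 1[2]=fragment 2[2] → A at fragment 1[3]=fragment 2[3] → T at fragment 1[4]=fragment 2[4] → G at fragment 1[5]=fragment 2[5] → G at fragment 1[7]=fragment 2[6] → G at fragment 1[8]=fragment 2[9] → T at fragment 1[10]=fragment 2[10] → G at fragment 1[11]=fragment 2[11] → T at fragment 1[14]=fragment 2[12] → T at fragment 1[15]=fragment 2[13] — 11 bases in the same relative order in both. dp[15][13] = 11 confirms this is the maximum.

11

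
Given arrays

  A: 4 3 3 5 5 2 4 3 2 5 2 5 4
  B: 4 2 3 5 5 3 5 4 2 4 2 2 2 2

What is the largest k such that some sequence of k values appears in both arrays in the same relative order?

One common subsequence of length 8: 4 [1,1], then 3 [2,3], then 3 [3,6], then 5 [4,7], then 2 [6,9], then 4 [7,10], then 2 [9,13], then 2 [11,14], and the DP table's final entry dp[13][14] is also 8, so no common subsequence is longer.

8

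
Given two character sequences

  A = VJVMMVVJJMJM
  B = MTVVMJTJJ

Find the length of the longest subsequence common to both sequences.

6

One common subsequence of length 6: V at A[1]=B[3]; then V at A[3]=B[4]; then M at A[5]=B[5]; then J at A[8]=B[6]; then J at A[9]=B[8]; then J at A[11]=B[9], and the DP table's final entry dp[12][9] is also 6, so no common subsequence is longer.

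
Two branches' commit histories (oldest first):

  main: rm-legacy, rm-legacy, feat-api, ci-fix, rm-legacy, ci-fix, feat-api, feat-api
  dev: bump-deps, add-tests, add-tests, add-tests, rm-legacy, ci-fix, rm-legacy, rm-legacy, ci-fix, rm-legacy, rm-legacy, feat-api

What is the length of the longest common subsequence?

One common subsequence of length 5: rm-legacy [1,7], then rm-legacy [2,8], then ci-fix [4,9], then rm-legacy [5,11], then feat-api [8,12]. The LCS DP gives dp[8][12] = 5, so this is optimal.

5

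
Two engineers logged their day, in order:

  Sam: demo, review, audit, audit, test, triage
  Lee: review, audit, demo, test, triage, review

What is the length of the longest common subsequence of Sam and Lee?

4

Taking review (Sam #2, Lee #1) → audit (Sam #3, Lee #2) → test (Sam #5, Lee #4) → triage (Sam #6, Lee #5) gives a common subsequence of length 4. The LCS DP gives dp[6][6] = 4, so this is optimal.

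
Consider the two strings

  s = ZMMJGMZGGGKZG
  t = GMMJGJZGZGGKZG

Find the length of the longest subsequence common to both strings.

Match M (s #2, t #2) → M (s #3, t #3) → J (s #4, t #4) → G (s #5, t #5) → Z (s #7, t #7) → G (s #8, t #8) → G (s #9, t #10) → G (s #10, t #11) → K (s #11, t #12) → Z (s #12, t #13) → G (s #13, t #14) — 11 characters in the same relative order in both. Since dp[13][14] = 11, nothing longer is possible.

11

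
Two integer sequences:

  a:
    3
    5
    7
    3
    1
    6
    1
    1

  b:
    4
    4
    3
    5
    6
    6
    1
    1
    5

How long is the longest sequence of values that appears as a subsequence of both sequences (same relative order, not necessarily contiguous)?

5

One common subsequence of length 5: 3 at a[1]=b[3] → 5 at a[2]=b[4] → 6 at a[6]=b[6] → 1 at a[7]=b[7] → 1 at a[8]=b[8], and the DP table's final entry dp[8][9] is also 5, so no common subsequence is longer.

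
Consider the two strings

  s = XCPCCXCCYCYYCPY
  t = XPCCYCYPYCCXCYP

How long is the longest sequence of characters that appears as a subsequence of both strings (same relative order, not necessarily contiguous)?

10

One common subsequence of length 10: X (s #1, t #1), then P (s #3, t #2), then C (s #7, t #3), then C (s #8, t #4), then Y (s #9, t #5), then C (s #10, t #6), then Y (s #11, t #7), then Y (s #12, t #9), then C (s #13, t #13), then P (s #14, t #15). The LCS DP gives dp[15][15] = 10, so this is optimal.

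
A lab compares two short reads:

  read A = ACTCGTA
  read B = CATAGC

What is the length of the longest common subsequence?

3

Pick A (read A #1, read B #2); then T (read A #3, read B #3); then C (read A #4, read B #6); all 3 bases appear in both, in order. dp[7][6] = 3 confirms this is the maximum.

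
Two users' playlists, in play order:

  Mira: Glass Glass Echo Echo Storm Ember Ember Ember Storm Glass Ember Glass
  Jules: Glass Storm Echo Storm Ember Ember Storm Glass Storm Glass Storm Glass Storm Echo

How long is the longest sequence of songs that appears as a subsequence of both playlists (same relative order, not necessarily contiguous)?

Match Glass [1,1], Echo [4,3], Storm [5,4], Ember [6,5], Ember [7,6], Storm [9,9], Glass [10,10], Glass [12,12] — 8 songs in the same relative order in both. dp[12][14] = 8 confirms this is the maximum.

8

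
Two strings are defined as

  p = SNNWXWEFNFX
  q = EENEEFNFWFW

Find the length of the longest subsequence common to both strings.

5

One common subsequence of length 5: N at p[2]=q[3], then E at p[7]=q[5], then F at p[8]=q[6], then N at p[9]=q[7], then F at p[10]=q[10]. The LCS DP gives dp[11][11] = 5, so this is optimal.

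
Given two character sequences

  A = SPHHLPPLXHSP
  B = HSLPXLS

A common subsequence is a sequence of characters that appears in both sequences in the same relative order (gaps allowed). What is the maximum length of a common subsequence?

5

Pick S at A[1]=B[2], L at A[5]=B[3], P at A[6]=B[4], L at A[8]=B[6], S at A[11]=B[7]; all 5 characters appear in both, in order, and the DP table's final entry dp[12][7] is also 5, so no common subsequence is longer.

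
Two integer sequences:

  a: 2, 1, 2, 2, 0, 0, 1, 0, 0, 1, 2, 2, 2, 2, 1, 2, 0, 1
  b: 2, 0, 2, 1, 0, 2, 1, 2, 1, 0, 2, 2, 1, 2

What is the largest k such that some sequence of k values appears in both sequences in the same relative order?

10

One common subsequence of length 10: 2 (a #1, b #3), 1 (a #2, b #4), 2 (a #3, b #6), 2 (a #4, b #8), 1 (a #7, b #9), 0 (a #9, b #10), 2 (a #13, b #11), 2 (a #14, b #12), 1 (a #15, b #13), 2 (a #16, b #14). Since dp[18][14] = 10, nothing longer is possible.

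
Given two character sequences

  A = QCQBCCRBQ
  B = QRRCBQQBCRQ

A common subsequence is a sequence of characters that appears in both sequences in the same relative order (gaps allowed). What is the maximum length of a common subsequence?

Match Q at A[1]=B[1]; then C at A[2]=B[4]; then Q at A[3]=B[7]; then B at A[4]=B[8]; then C at A[6]=B[9]; then R at A[7]=B[10]; then Q at A[9]=B[11] — 7 characters in the same relative order in both. dp[9][11] = 7 confirms this is the maximum.

7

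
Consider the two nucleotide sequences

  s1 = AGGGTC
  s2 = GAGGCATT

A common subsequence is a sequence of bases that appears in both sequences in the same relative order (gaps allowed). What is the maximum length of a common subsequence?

Let dp[i][j] be the LCS length of the first i bases of s1 and the first j bases of s2. dp[i][j] = dp[i-1][j-1]+1 when the i-th and j-th bases match, else max(dp[i-1][j], dp[i][j-1]).
    ·  G  A  G  G  C  A  T  T
 ·  0  0  0  0  0  0  0  0  0
 A  0  0  1  1  1  1  1  1  1
 G  0  1  1  2  2  2  2  2  2
 G  0  1  1  2  3  3  3  3  3
 G  0  1  1  2  3  3  3  3  3
 T  0  1  1  2  3  3  3  4  4
 C  0  1  1  2  3  4  4  4  4
dp[6][8] = 4. One LCS (by backtracking along matches): AGGT.

4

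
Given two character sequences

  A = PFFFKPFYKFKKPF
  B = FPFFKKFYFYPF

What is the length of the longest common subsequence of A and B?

Match P at A[1]=B[2], F at A[2]=B[3], F at A[3]=B[4], K at A[5]=B[6], F at A[7]=B[7], Y at A[8]=B[8], F at A[10]=B[9], P at A[13]=B[11], F at A[14]=B[12] — 9 characters in the same relative order in both. The LCS DP gives dp[14][12] = 9, so this is optimal.

9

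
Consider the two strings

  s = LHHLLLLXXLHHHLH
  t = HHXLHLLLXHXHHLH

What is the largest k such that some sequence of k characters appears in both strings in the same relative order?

One common subsequence of length 12: H (s #2, t #1); then H (s #3, t #2); then L (s #4, t #4); then L (s #5, t #6); then L (s #6, t #7); then L (s #7, t #8); then X (s #8, t #9); then X (s #9, t #11); then H (s #12, t #12); then H (s #13, t #13); then L (s #14, t #14); then H (s #15, t #15). Since dp[15][15] = 12, nothing longer is possible.

12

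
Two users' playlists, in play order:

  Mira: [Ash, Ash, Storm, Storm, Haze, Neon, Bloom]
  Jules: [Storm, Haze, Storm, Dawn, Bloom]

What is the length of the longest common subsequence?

3

Match Storm (Mira #3, Jules #1), Storm (Mira #4, Jules #3), Bloom (Mira #7, Jules #5) — 3 songs in the same relative order in both, and the DP table's final entry dp[7][5] is also 3, so no common subsequence is longer.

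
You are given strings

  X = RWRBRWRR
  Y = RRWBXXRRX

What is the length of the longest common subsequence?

5

One common subsequence of length 5: R [1,2] → W [2,3] → B [4,4] → R [5,7] → R [7,8]. The LCS DP gives dp[8][9] = 5, so this is optimal.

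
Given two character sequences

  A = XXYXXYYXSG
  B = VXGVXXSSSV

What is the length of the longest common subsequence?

Pick X at A[1]=B[2], then X at A[2]=B[5], then X at A[4]=B[6], then S at A[9]=B[9]; all 4 characters appear in both, in order, and the DP table's final entry dp[10][10] is also 4, so no common subsequence is longer.

4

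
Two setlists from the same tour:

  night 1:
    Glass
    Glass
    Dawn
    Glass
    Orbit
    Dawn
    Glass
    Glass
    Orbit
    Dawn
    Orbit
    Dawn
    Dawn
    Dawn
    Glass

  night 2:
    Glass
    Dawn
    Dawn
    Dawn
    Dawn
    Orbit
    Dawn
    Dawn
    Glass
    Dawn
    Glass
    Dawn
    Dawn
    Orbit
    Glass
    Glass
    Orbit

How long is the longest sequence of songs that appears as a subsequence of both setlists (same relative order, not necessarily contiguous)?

Taking Glass [1,1], Dawn [3,5], Orbit [5,6], Dawn [6,8], Glass [7,9], Glass [8,11], Dawn [10,13], Orbit [11,14], Glass [15,16] gives a common subsequence of length 9. The LCS DP gives dp[15][17] = 9, so this is optimal.

9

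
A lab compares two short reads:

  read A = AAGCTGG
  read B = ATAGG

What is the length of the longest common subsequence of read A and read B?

Let dp[i][j] be the LCS length of the first i bases of read A and the first j bases of read B. dp[i][j] = dp[i-1][j-1]+1 when the i-th and j-th bases match, else max(dp[i-1][j], dp[i][j-1]).
    ·  A  T  A  G  G
 ·  0  0  0  0  0  0
 A  0  1  1  1  1  1
 A  0  1  1  2  2  2
 G  0  1  1  2  3  3
 C  0  1  1  2  3  3
 T  0  1  2  2  3  3
 G  0  1  2  2  3  4
 G  0  1  2  2  3  4
dp[7][5] = 4. One LCS (by backtracking along matches): AAGG.

4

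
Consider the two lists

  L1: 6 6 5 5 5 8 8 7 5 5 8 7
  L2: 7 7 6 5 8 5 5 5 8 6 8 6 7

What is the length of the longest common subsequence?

7

One common subsequence of length 7: 6 at L1[1]=L2[3]; then 5 at L1[3]=L2[6]; then 5 at L1[4]=L2[7]; then 5 at L1[5]=L2[8]; then 8 at L1[6]=L2[9]; then 8 at L1[7]=L2[11]; then 7 at L1[12]=L2[13]. Since dp[12][13] = 7, nothing longer is possible.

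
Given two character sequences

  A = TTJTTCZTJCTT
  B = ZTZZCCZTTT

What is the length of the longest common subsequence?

Match T at A[1]=B[2], then C at A[6]=B[6], then Z at A[7]=B[7], then T at A[8]=B[8], then T at A[11]=B[9], then T at A[12]=B[10] — 6 characters in the same relative order in both. Since dp[12][10] = 6, nothing longer is possible.

6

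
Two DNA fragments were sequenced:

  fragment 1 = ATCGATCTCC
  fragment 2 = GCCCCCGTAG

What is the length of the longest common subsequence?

4

Let dp[i][j] be the LCS length of the first i bases of fragment 1 and the first j bases of fragment 2. dp[i][j] = dp[i-1][j-1]+1 when the i-th and j-th bases match, else max(dp[i-1][j], dp[i][j-1]).
    ·  G  C  C  C  C  C  G  T  A  G
 ·  0  0  0  0  0  0  0  0  0  0  0
 A  0  0  0  0  0  0  0  0  0  1  1
 T  0  0  0  0  0  0  0  0  1  1  1
 C  0  0  1  1  1  1  1  1  1  1  1
 G  0  1  1  1  1  1  1  2  2  2  2
 A  0  1  1  1  1  1  1  2  2  3  3
 T  0  1  1  1  1  1  1  2  3  3  3
 C  0  1  2  2  2  2  2  2  3  3  3
 T  0  1  2  2  2  2  2  2  3  3  3
 C  0  1  2  3  3  3  3  3  3  3  3
 C  0  1  2  3  4  4  4  4  4  4  4
dp[10][10] = 4. One LCS (by backtracking along matches): CCCC.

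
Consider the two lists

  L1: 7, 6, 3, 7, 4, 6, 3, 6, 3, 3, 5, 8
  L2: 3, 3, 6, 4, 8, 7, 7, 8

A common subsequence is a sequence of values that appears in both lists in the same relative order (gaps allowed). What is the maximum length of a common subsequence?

4

Let dp[i][j] be the LCS length of the first i values of L1 and the first j values of L2. dp[i][j] = dp[i-1][j-1]+1 when the i-th and j-th values match, else max(dp[i-1][j], dp[i][j-1]).
    ·  3  3  6  4  8  7  7  8
 ·  0  0  0  0  0  0  0  0  0
 7  0  0  0  0  0  0  1  1  1
 6  0  0  0  1  1  1  1  1  1
 3  0  1  1  1  1  1  1  1  1
 7  0  1  1  1  1  1  2  2  2
 4  0  1  1  1  2  2  2  2  2
 6  0  1  1  2  2  2  2  2  2
 3  0  1  2  2  2  2  2  2  2
 6  0  1  2  3  3  3  3  3  3
 3  0  1  2  3  3  3  3  3  3
 3  0  1  2  3  3  3  3  3  3
 5  0  1  2  3  3  3  3  3  3
 8  0  1  2  3  3  4  4  4  4
dp[12][8] = 4. One LCS (by backtracking along matches): 3, 3, 6, 8.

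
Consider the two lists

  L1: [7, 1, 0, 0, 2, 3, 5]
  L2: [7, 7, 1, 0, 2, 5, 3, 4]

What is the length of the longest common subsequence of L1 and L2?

5

Match 7 (L1 #1, L2 #2), then 1 (L1 #2, L2 #3), then 0 (L1 #4, L2 #4), then 2 (L1 #5, L2 #5), then 3 (L1 #6, L2 #7) — 5 values in the same relative order in both. The LCS DP gives dp[7][8] = 5, so this is optimal.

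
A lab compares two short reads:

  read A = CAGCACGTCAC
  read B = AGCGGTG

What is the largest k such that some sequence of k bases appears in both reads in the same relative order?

Taking A [2,1] → G [3,2] → C [4,3] → G [7,5] → T [8,6] gives a common subsequence of length 5. Since dp[11][7] = 5, nothing longer is possible.

5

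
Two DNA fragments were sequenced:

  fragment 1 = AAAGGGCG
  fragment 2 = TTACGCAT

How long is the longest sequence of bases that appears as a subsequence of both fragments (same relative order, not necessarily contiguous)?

3

Match A [1,3], then G [6,5], then C [7,6] — 3 bases in the same relative order in both. dp[8][8] = 3 confirms this is the maximum.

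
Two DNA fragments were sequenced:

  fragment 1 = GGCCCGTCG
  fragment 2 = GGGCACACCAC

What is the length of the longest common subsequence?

6

Pick G (fragment 1 #1, fragment 2 #2), G (fragment 1 #2, fragment 2 #3), C (fragment 1 #3, fragment 2 #6), C (fragment 1 #4, fragment 2 #8), C (fragment 1 #5, fragment 2 #9), C (fragment 1 #8, fragment 2 #11); all 6 bases appear in both, in order. Since dp[9][11] = 6, nothing longer is possible.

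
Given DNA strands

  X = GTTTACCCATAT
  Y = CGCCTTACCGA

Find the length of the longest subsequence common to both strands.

7

Let dp[i][j] be the LCS length of the first i bases of X and the first j bases of Y. dp[i][j] = dp[i-1][j-1]+1 when the i-th and j-th bases match, else max(dp[i-1][j], dp[i][j-1]).
    ·  C  G  C  C  T  T  A  C  C  G  A
 ·  0  0  0  0  0  0  0  0  0  0  0  0
 G  0  0  1  1  1  1  1  1  1  1  1  1
 T  0  0  1  1  1  2  2  2  2  2  2  2
 T  0  0  1  1  1  2  3  3  3  3  3  3
 T  0  0  1  1  1  2  3  3  3  3  3  3
 A  0  0  1  1  1  2  3  4  4  4  4  4
 C  0  1  1  2  2  2  3  4  5  5  5  5
 C  0  1  1  2  3  3  3  4  5  6  6  6
 C  0  1  1  2  3  3  3  4  5  6  6  6
 A  0  1  1  2  3  3  3  4  5  6  6  7
 T  0  1  1  2  3  4  4  4  5  6  6  7
 A  0  1  1  2  3  4  4  5  5  6  6  7
 T  0  1  1  2  3  4  5  5  5  6  6  7
dp[12][11] = 7. One LCS (by backtracking along matches): GTTACCA.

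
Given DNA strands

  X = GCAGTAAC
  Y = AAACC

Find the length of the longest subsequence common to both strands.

Pick A [3,1] → A [6,2] → A [7,3] → C [8,5]; all 4 bases appear in both, in order, and the DP table's final entry dp[8][5] is also 4, so no common subsequence is longer.

4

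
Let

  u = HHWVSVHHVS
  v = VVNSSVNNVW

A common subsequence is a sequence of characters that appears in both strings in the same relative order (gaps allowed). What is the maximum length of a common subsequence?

4

Let dp[i][j] be the LCS length of the first i characters of u and the first j characters of v. dp[i][j] = dp[i-1][j-1]+1 when the i-th and j-th characters match, else max(dp[i-1][j], dp[i][j-1]).
    ·  V  V  N  S  S  V  N  N  V  W
 ·  0  0  0  0  0  0  0  0  0  0  0
 H  0  0  0  0  0  0  0  0  0  0  0
 H  0  0  0  0  0  0  0  0  0  0  0
 W  0  0  0  0  0  0  0  0  0  0  1
 V  0  1  1  1  1  1  1  1  1  1  1
 S  0  1  1  1  2  2  2  2  2  2  2
 V  0  1  2  2  2  2  3  3  3  3  3
 H  0  1  2  2  2  2  3  3  3  3  3
 H  0  1  2  2  2  2  3  3  3  3  3
 V  0  1  2  2  2  2  3  3  3  4  4
 S  0  1  2  2  3  3  3  3  3  4  4
dp[10][10] = 4. One LCS (by backtracking along matches): VSVV.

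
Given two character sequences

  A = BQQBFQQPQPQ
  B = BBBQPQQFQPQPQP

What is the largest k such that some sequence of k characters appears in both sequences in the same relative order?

Match B [1,3]; then Q [2,6]; then Q [3,7]; then F [5,8]; then Q [6,9]; then Q [7,11]; then P [8,12]; then Q [9,13]; then P [10,14] — 9 characters in the same relative order in both. Since dp[11][14] = 9, nothing longer is possible.

9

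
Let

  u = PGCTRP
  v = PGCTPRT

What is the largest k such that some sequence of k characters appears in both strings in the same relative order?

Taking P (u #1, v #1); then G (u #2, v #2); then C (u #3, v #3); then T (u #4, v #4); then R (u #5, v #6) gives a common subsequence of length 5. The LCS DP gives dp[6][7] = 5, so this is optimal.

5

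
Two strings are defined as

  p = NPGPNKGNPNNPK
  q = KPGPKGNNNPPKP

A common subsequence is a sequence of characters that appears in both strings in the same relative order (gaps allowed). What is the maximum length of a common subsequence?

10

Match P [2,2], G [3,3], P [4,4], K [6,5], G [7,6], N [8,7], N [10,8], N [11,9], P [12,11], K [13,12] — 10 characters in the same relative order in both. dp[13][13] = 10 confirms this is the maximum.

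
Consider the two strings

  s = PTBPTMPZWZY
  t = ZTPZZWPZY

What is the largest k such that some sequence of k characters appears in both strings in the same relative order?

6

One common subsequence of length 6: T (s #2, t #2), then P (s #4, t #3), then Z (s #8, t #5), then W (s #9, t #6), then Z (s #10, t #8), then Y (s #11, t #9), and the DP table's final entry dp[11][9] is also 6, so no common subsequence is longer.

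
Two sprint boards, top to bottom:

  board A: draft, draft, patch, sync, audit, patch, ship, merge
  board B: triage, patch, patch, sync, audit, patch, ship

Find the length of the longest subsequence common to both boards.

Match patch [3,3], then sync [4,4], then audit [5,5], then patch [6,6], then ship [7,7] — 5 tasks in the same relative order in both. The LCS DP gives dp[8][7] = 5, so this is optimal.

5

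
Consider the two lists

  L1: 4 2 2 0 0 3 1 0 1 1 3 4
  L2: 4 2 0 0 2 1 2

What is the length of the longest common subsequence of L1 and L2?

5

Pick 4 at L1[1]=L2[1], 2 at L1[3]=L2[2], 0 at L1[4]=L2[3], 0 at L1[5]=L2[4], 1 at L1[7]=L2[6]; all 5 values appear in both, in order. Since dp[12][7] = 5, nothing longer is possible.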